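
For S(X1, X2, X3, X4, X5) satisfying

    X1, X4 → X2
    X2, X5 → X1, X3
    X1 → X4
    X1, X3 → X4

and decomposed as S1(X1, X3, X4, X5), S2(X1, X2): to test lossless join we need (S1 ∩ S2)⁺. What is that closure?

S1 ∩ S2 = {X1}.
X1 → X4 applies, adding X4
X1, X4 → X2 applies, adding X2
Closure: {X1, X2, X4}.

X1, X2, X4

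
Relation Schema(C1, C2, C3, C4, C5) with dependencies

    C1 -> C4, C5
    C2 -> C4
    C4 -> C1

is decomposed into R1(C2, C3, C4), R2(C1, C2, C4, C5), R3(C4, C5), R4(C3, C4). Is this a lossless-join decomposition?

Yes

Chase test. Columns are C1, C2, C3, C4, C5; row i has aⱼ where attribute j ∈ Ri, else bᵢⱼ.
Initial tableau (one row per fragment):
  row 1: b11 a2 a3 a4 b15
  row 2: a1 a2 b23 a4 a5
  row 3: b31 b32 b33 a4 a5
  row 4: b41 b42 a3 a4 b45
Rows 1 and 2 agree on C4; apply C4→C1 and equate their C1 entries.
Rows 1 and 3 agree on C4; apply C4→C1 and equate their C1 entries.
Rows 1 and 4 agree on C4; apply C4→C1 and equate their C1 entries.
Rows 1 and 2 agree on C1; apply C1→C4, C5 and equate their C4, C5 entries.
Rows 1 and 4 agree on C1; apply C1→C4, C5 and equate their C4, C5 entries.
Row 1 is now all distinguished symbols — the join is lossless.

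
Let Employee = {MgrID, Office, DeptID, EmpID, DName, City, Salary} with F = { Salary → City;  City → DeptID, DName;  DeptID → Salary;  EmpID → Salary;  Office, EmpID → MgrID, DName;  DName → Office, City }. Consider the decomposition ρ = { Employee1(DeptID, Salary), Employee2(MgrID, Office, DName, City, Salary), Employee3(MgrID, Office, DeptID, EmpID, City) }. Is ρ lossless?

Yes

Chase test. Columns are MgrID, Office, DeptID, EmpID, DName, City, Salary; row i has aⱼ where attribute j ∈ Employeei, else bᵢⱼ.
Initial tableau (one row per fragment):
  row 1: b11 b12 a3 b14 b15 b16 a7
  row 2: a1 a2 b23 b24 a5 a6 a7
  row 3: a1 a2 a3 a4 b35 a6 b37
Rows 1 and 2 agree on Salary; apply Salary→City and equate their City entries.
Rows 1 and 2 agree on City; apply City→DeptID, DName and equate their DeptID, DName entries.
Rows 1 and 3 agree on City; apply City→DeptID, DName and equate their DeptID, DName entries.
Rows 1 and 3 agree on DeptID; apply DeptID→Salary and equate their Salary entries.
Rows 1 and 2 agree on DName; apply DName→Office, City and equate their Office, City entries.
Row 3 is now all distinguished symbols — the join is lossless.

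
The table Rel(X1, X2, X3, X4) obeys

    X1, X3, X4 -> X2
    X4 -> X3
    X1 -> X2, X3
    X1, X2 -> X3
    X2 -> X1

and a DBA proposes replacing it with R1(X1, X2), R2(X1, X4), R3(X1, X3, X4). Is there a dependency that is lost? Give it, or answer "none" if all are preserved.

none

X1, X3, X4 → X2: restricted closure across fragments reaches X2.
X4 → X3 lies within R3.
X1 → X2, X3: restricted closure across fragments reaches X2, X3.
X1, X2 → X3: restricted closure across fragments reaches X3.
X2 → X1 lies within R1.
Every dependency is enforceable on the fragments, so the decomposition is dependency-preserving.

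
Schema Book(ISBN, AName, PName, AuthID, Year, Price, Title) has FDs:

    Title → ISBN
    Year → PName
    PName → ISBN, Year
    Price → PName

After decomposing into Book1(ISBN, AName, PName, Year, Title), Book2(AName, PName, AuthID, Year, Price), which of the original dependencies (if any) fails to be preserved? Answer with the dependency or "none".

none

Title → ISBN lies within Book1.
Year → PName lies within Book1.
PName → ISBN, Year lies within Book1.
Price → PName lies within Book2.
Every dependency is enforceable on the fragments, so the decomposition is dependency-preserving.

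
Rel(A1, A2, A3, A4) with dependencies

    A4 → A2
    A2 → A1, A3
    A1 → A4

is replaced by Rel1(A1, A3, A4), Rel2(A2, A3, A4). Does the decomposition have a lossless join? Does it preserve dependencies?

lossless and dependency-preserving

Lossless test: (A3, A4)⁺ = {A1, A2, A3, A4}, which contains all of one fragment — lossless.
Dependency preservation: A2 → A1, A3 is not contained in any single fragment, but the restricted closure of its left-hand side across the fragments still reaches the right-hand side; the remaining FDs each lie inside some fragment. All dependencies are preserved.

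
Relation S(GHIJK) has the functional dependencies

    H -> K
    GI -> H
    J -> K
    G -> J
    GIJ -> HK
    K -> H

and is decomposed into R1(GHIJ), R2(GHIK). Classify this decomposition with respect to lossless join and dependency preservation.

Lossless test: (GHI)⁺ = {GHIJK}, which contains all of one fragment — lossless.
Dependency preservation: J → K; GIJ → HK are not contained in any single fragment, but the restricted closure of each left-hand side across the fragments still reaches the right-hand side; the remaining FDs each lie inside some fragment. All dependencies are preserved.

lossless and dependency-preserving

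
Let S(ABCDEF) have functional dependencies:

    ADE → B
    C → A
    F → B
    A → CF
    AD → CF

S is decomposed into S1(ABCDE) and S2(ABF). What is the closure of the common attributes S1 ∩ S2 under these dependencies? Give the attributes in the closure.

ABCF

S1 ∩ S2 = {AB}.
A → CF applies, adding CF
Closure: {ABCF}.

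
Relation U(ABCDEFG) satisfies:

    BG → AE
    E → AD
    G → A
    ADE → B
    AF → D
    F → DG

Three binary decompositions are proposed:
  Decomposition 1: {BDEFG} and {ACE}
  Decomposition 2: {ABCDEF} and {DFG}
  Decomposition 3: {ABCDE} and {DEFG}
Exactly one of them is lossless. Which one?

Decomposition 1: common = {E}, closure = {ABDE} → lossy.
Decomposition 2: common = {DF}, closure = {ADFG} → lossless.
Decomposition 3: common = {DE}, closure = {ABDE} → lossy.

Decomposition 2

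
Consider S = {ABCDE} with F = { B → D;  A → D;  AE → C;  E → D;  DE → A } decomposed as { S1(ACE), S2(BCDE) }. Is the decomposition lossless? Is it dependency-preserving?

lossless but not dependency-preserving

Lossless test: (CE)⁺ = {ACDE}, which contains all of one fragment — lossless.
Dependency preservation: the restricted closure of {A} across the fragments never reaches {D}, so A → D cannot be enforced without a join — not preserved.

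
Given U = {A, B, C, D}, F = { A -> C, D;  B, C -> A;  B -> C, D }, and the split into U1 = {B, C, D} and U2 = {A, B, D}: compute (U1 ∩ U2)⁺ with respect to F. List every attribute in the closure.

U1 ∩ U2 = {B, D}.
B → C, D applies, adding C
B, C → A applies, adding A
Closure: {A, B, C, D}.

A, B, C, D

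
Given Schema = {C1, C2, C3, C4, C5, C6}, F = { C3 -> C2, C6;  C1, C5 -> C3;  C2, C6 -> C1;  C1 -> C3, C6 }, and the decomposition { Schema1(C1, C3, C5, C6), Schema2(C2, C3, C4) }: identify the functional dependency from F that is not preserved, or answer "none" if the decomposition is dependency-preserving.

C2, C6 -> C1

Check C2, C6 → C1: no single fragment contains all of {C1, C2, C6}, and the restricted closure of {C2, C6} across the fragments never reaches {C1}.
C3 → C2, C6 is preserved.
C1, C5 → C3 is preserved.
C1 → C3, C6 is preserved.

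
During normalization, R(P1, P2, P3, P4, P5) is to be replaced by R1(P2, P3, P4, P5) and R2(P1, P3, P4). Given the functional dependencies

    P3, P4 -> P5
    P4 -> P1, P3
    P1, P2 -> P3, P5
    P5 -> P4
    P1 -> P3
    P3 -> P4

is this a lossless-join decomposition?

Common attributes: R1 ∩ R2 = {P3, P4}.
Closure of {P3, P4}: P3, P4 → P5 applies, adding P5; P4 → P1, P3 applies, adding P1. So (P3, P4)⁺ = {P1, P3, P4, P5}.
This closure contains every attribute of R2, so R1 ∩ R2 → R2. The join is lossless.

Yes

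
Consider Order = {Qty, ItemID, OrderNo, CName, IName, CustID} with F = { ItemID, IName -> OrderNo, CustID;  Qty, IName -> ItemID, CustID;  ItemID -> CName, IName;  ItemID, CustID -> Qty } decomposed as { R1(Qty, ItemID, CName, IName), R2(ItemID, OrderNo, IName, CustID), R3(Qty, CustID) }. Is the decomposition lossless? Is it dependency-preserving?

Lossless test (chase): Rows 1 and 2 agree on ItemID, IName; apply ItemID, IName→OrderNo, CustID and equate their OrderNo, CustID entries. Rows 1 and 2 agree on ItemID; apply ItemID→CName, IName and equate their CName, IName entries. Rows 1 and 2 agree on ItemID, CustID; apply ItemID, CustID→Qty and equate their Qty entries. Row 1 is now all distinguished symbols — the join is lossless.
Dependency preservation: Qty, IName → ItemID, CustID; ItemID, CustID → Qty are not contained in any single fragment, but the restricted closure of each left-hand side across the fragments still reaches the right-hand side; the remaining FDs each lie inside some fragment. All dependencies are preserved.

lossless and dependency-preserving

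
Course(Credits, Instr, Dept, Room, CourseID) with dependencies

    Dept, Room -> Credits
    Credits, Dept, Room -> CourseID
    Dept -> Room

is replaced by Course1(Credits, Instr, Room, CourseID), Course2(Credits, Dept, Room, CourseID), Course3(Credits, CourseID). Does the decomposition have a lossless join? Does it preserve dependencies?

lossy but dependency-preserving

Lossless test (chase): applying each FD to every pair of rows produces no changes in the tableau, so no row becomes fully distinguished — the join is lossy.
Dependency preservation: every FD's attributes lie within a single fragment, so each can be enforced locally — preserved.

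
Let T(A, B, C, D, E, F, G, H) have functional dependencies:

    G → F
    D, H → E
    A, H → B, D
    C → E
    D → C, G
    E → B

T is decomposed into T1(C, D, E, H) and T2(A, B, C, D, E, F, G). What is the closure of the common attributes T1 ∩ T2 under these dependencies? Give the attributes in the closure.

B, C, D, E, F, G

T1 ∩ T2 = {C, D, E}.
D → C, G applies, adding G
E → B applies, adding B
G → F applies, adding F
Closure: {B, C, D, E, F, G}.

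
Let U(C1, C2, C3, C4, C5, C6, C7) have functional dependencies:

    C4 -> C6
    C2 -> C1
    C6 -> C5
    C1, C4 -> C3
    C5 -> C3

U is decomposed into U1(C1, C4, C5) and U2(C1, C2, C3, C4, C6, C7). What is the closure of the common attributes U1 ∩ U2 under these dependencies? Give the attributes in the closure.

C1, C3, C4, C5, C6

U1 ∩ U2 = {C1, C4}.
C4 → C6 applies, adding C6
C6 → C5 applies, adding C5
C1, C4 → C3 applies, adding C3
Closure: {C1, C3, C4, C5, C6}.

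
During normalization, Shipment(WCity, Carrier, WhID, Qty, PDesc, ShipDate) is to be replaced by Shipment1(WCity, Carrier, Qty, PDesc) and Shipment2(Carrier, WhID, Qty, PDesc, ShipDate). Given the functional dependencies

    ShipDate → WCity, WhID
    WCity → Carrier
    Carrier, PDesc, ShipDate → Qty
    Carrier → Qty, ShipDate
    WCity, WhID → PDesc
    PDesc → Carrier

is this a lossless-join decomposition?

Common attributes: Shipment1 ∩ Shipment2 = {Carrier, Qty, PDesc}.
Closure of {Carrier, Qty, PDesc}: Carrier → Qty, ShipDate applies, adding ShipDate; ShipDate → WCity, WhID applies, adding WCity, WhID. So (Carrier, Qty, PDesc)⁺ = {WCity, Carrier, WhID, Qty, PDesc, ShipDate}.
This closure contains every attribute of Shipment1, so Shipment1 ∩ Shipment2 → Shipment1. The join is lossless.

Yes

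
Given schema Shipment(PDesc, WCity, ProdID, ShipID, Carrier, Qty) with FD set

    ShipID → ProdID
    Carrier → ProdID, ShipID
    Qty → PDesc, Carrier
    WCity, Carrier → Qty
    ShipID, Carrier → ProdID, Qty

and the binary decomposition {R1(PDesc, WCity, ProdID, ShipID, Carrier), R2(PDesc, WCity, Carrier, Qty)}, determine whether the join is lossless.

Common attributes: R1 ∩ R2 = {PDesc, WCity, Carrier}.
Closure of {PDesc, WCity, Carrier}: Carrier → ProdID, ShipID applies, adding ProdID, ShipID; WCity, Carrier → Qty applies, adding Qty. So (PDesc, WCity, Carrier)⁺ = {PDesc, WCity, ProdID, ShipID, Carrier, Qty}.
This closure contains every attribute of R1, so R1 ∩ R2 → R1. The join is lossless.

Yes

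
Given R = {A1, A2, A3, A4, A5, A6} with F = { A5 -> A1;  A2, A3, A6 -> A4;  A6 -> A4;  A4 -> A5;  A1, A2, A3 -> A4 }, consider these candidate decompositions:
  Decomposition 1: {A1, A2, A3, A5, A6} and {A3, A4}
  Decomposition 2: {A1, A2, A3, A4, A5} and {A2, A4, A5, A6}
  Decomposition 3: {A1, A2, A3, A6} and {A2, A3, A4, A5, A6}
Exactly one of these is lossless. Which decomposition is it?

Decomposition 1: common = {A3}, closure = {A3} → lossy.
Decomposition 2: common = {A2, A4, A5}, closure = {A1, A2, A4, A5} → lossy.
Decomposition 3: common = {A2, A3, A6}, closure = {A1, A2, A3, A4, A5, A6} → lossless.

Decomposition 3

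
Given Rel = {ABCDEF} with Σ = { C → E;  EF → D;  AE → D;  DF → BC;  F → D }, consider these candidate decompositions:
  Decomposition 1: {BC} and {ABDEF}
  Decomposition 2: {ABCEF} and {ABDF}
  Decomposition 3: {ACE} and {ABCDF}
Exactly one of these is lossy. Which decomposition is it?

Decomposition 1: common = {B}, closure = {B} → lossy.
Decomposition 2: common = {ABF}, closure = {ABCDEF} → lossless.
Decomposition 3: common = {AC}, closure = {ACDE} → lossless.

Decomposition 1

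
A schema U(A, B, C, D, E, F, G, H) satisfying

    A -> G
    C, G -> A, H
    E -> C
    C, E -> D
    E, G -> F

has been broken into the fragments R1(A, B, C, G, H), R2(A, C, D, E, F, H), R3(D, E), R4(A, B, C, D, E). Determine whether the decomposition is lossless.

Chase test. Columns are A, B, C, D, E, F, G, H; row i has aⱼ where attribute j ∈ Ri, else bᵢⱼ.
Initial tableau (one row per fragment):
  row 1: a1 a2 a3 b14 b15 b16 a7 a8
  row 2: a1 b22 a3 a4 a5 a6 b27 a8
  row 3: b31 b32 b33 a4 a5 b36 b37 b38
  row 4: a1 a2 a3 a4 a5 b46 b47 b48
Rows 1 and 2 agree on A; apply A→G and equate their G entries.
Rows 1 and 4 agree on A; apply A→G and equate their G entries.
Rows 1 and 4 agree on C, G; apply C, G→A, H and equate their A, H entries.
Rows 2 and 3 agree on E; apply E→C and equate their C entries.
Rows 2 and 4 agree on E, G; apply E, G→F and equate their F entries.
Row 4 is now all distinguished symbols — the join is lossless.

Yes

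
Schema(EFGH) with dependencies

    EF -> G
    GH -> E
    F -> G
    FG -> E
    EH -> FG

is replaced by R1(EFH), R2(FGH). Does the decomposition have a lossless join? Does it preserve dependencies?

Lossless test: (FH)⁺ = {EFGH}, which contains all of one fragment — lossless.
Dependency preservation: EF → G; GH → E; FG → E; EH → FG are not contained in any single fragment, but the restricted closure of each left-hand side across the fragments still reaches the right-hand side; the remaining FDs each lie inside some fragment. All dependencies are preserved.

lossless and dependency-preserving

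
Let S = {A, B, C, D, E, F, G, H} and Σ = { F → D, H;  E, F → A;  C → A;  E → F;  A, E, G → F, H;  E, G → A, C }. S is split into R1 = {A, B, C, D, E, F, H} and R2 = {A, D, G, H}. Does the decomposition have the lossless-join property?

No

Common attributes: R1 ∩ R2 = {A, D, H}.
No dependency enlarges {A, D, H}, so (A, D, H)⁺ = {A, D, H}.
The closure contains neither all of R1 = {A, B, C, D, E, F, H} nor all of R2 = {A, D, G, H}, so the common attributes are not a superkey of either fragment. The join is lossy.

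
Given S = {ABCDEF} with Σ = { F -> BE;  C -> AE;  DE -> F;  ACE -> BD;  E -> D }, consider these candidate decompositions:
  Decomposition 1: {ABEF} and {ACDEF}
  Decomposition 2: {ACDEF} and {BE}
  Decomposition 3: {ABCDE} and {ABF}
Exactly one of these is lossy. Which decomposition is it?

Decomposition 1: common = {AEF}, closure = {ABDEF} → lossless.
Decomposition 2: common = {E}, closure = {BDEF} → lossless.
Decomposition 3: common = {AB}, closure = {AB} → lossy.

Decomposition 3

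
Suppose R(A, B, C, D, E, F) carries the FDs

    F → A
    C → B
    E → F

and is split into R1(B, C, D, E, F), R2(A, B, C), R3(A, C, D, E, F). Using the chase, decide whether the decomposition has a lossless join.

Chase test. Columns are A, B, C, D, E, F; row i has aⱼ where attribute j ∈ Ri, else bᵢⱼ.
Initial tableau (one row per fragment):
  row 1: b11 a2 a3 a4 a5 a6
  row 2: a1 a2 a3 b24 b25 b26
  row 3: a1 b32 a3 a4 a5 a6
Rows 1 and 3 agree on F; apply F→A and equate their A entries.
Rows 1 and 3 agree on C; apply C→B and equate their B entries.
Row 1 is now all distinguished symbols — the join is lossless.

Yes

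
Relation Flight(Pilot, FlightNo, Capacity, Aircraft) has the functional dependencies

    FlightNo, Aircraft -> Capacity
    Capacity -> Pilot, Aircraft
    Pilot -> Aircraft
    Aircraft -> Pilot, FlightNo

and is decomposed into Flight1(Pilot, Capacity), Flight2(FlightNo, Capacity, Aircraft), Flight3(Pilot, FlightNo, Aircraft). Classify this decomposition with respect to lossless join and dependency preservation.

lossless and dependency-preserving

Lossless test (chase): Rows 2 and 3 agree on FlightNo, Aircraft; apply FlightNo, Aircraft→Capacity and equate their Capacity entries. Rows 1 and 2 agree on Capacity; apply Capacity→Pilot, Aircraft and equate their Pilot, Aircraft entries. Rows 1 and 2 agree on Aircraft; apply Aircraft→Pilot, FlightNo and equate their Pilot, FlightNo entries. Row 1 is now all distinguished symbols — the join is lossless.
Dependency preservation: Capacity → Pilot, Aircraft is not contained in any single fragment, but the restricted closure of its left-hand side across the fragments still reaches the right-hand side; the remaining FDs each lie inside some fragment. All dependencies are preserved.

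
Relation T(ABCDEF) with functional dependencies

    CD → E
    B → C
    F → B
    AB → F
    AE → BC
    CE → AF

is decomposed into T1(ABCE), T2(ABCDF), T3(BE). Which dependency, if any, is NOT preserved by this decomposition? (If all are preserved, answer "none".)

Check CD → E: no single fragment contains all of {CDE}, and the restricted closure of {CD} across the fragments never reaches {E}.
B → C is preserved.
F → B is preserved.
AB → F is preserved.
AE → BC is preserved.
CE → AF is preserved.

CD → E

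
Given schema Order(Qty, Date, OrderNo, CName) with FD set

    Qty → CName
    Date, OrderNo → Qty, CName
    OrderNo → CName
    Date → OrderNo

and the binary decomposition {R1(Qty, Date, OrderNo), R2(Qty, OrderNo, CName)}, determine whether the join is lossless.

Yes

Common attributes: R1 ∩ R2 = {Qty, OrderNo}.
Closure of {Qty, OrderNo}: Qty → CName applies, adding CName. So (Qty, OrderNo)⁺ = {Qty, OrderNo, CName}.
This closure contains every attribute of R2, so R1 ∩ R2 → R2. The join is lossless.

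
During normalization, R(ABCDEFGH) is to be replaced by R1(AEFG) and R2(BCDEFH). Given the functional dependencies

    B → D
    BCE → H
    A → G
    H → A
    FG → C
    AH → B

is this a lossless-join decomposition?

No

Common attributes: R1 ∩ R2 = {EF}.
No dependency enlarges {EF}, so (EF)⁺ = {EF}.
The closure contains neither all of R1 = {AEFG} nor all of R2 = {BCDEFH}, so the common attributes are not a superkey of either fragment. The join is lossy.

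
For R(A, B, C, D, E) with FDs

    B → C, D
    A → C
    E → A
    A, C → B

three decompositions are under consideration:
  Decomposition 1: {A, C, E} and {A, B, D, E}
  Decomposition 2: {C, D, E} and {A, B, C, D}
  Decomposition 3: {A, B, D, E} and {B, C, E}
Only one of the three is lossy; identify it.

Decomposition 2

Decomposition 1: common = {A, E}, closure = {A, B, C, D, E} → lossless.
Decomposition 2: common = {C, D}, closure = {C, D} → lossy.
Decomposition 3: common = {B, E}, closure = {A, B, C, D, E} → lossless.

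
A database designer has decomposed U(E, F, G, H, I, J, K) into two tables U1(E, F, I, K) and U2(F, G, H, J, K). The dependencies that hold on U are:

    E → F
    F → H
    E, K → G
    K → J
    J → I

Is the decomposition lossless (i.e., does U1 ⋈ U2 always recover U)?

No

Common attributes: U1 ∩ U2 = {F, K}.
Closure of {F, K}: F → H applies, adding H; K → J applies, adding J; J → I applies, adding I. So (F, K)⁺ = {F, H, I, J, K}.
The closure contains neither all of U1 = {E, F, I, K} nor all of U2 = {F, G, H, J, K}, so the common attributes are not a superkey of either fragment. The join is lossy.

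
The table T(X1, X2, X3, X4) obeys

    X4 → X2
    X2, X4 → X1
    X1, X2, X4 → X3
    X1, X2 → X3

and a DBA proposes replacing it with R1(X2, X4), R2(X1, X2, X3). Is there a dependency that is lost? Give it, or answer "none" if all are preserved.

X2, X4 → X1

Check X2, X4 → X1: no single fragment contains all of {X1, X2, X4}, and the restricted closure of {X2, X4} across the fragments never reaches {X1}.
X4 → X2 is preserved.
X1, X2, X4 → X3 is preserved.
X1, X2 → X3 is preserved.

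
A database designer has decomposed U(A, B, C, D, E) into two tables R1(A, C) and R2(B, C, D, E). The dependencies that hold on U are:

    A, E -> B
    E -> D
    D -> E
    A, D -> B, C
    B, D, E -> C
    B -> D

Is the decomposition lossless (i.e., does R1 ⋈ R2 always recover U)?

Common attributes: R1 ∩ R2 = {C}.
No dependency enlarges {C}, so (C)⁺ = {C}.
The closure contains neither all of R1 = {A, C} nor all of R2 = {B, C, D, E}, so the common attributes are not a superkey of either fragment. The join is lossy.

No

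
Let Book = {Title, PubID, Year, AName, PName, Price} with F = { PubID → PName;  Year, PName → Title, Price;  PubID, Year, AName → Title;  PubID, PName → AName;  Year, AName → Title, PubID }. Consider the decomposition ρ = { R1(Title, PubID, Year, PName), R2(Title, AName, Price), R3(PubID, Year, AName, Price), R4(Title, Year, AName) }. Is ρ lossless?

Chase test. Columns are Title, PubID, Year, AName, PName, Price; row i has aⱼ where attribute j ∈ Ri, else bᵢⱼ.
Initial tableau (one row per fragment):
  row 1: a1 a2 a3 b14 a5 b16
  row 2: a1 b22 b23 a4 b25 a6
  row 3: b31 a2 a3 a4 b35 a6
  row 4: a1 b42 a3 a4 b45 b46
Rows 1 and 3 agree on PubID; apply PubID→PName and equate their PName entries.
Rows 1 and 3 agree on Year, PName; apply Year, PName→Title, Price and equate their Title, Price entries.
Rows 1 and 3 agree on PubID, PName; apply PubID, PName→AName and equate their AName entries.
Rows 1 and 4 agree on Year, AName; apply Year, AName→Title, PubID and equate their Title, PubID entries.
Rows 1 and 4 agree on PubID; apply PubID→PName and equate their PName entries.
Rows 1 and 4 agree on Year, PName; apply Year, PName→Title, Price and equate their Title, Price entries.
Row 1 is now all distinguished symbols — the join is lossless.

Yes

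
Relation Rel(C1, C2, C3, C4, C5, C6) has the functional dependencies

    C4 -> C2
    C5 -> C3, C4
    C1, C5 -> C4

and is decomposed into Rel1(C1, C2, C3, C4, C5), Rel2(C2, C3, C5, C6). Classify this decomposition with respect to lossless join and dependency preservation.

Lossless test: (C2, C3, C5)⁺ = {C2, C3, C4, C5}, which is a superkey of neither fragment — lossy.
Dependency preservation: every FD's attributes lie within a single fragment, so each can be enforced locally — preserved.

lossy but dependency-preserving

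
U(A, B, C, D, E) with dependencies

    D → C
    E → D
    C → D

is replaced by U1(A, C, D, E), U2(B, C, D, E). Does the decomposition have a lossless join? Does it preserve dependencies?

Lossless test: (C, D, E)⁺ = {C, D, E}, which is a superkey of neither fragment — lossy.
Dependency preservation: every FD's attributes lie within a single fragment, so each can be enforced locally — preserved.

lossy but dependency-preserving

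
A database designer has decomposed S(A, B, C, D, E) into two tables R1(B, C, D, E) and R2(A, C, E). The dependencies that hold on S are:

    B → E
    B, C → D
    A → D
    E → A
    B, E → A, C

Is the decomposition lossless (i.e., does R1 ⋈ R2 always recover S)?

Common attributes: R1 ∩ R2 = {C, E}.
Closure of {C, E}: E → A applies, adding A; A → D applies, adding D. So (C, E)⁺ = {A, C, D, E}.
This closure contains every attribute of R2, so R1 ∩ R2 → R2. The join is lossless.

Yes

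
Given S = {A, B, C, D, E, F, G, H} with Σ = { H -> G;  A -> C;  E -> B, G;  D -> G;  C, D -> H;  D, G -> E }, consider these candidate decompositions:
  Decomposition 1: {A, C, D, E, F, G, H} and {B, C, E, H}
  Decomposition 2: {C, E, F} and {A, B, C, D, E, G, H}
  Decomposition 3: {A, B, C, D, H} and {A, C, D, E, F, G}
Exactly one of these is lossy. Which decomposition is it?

Decomposition 2

Decomposition 1: common = {C, E, H}, closure = {B, C, E, G, H} → lossless.
Decomposition 2: common = {C, E}, closure = {B, C, E, G} → lossy.
Decomposition 3: common = {A, C, D}, closure = {A, B, C, D, E, G, H} → lossless.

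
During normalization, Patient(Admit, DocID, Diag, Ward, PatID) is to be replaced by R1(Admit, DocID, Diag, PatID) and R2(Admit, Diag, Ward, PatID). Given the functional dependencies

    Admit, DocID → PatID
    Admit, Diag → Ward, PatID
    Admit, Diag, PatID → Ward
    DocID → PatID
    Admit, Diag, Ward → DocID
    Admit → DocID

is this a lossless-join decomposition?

Yes

Common attributes: R1 ∩ R2 = {Admit, Diag, PatID}.
Closure of {Admit, Diag, PatID}: Admit, Diag → Ward, PatID applies, adding Ward; Admit, Diag, Ward → DocID applies, adding DocID. So (Admit, Diag, PatID)⁺ = {Admit, DocID, Diag, Ward, PatID}.
This closure contains every attribute of R1, so R1 ∩ R2 → R1. The join is lossless.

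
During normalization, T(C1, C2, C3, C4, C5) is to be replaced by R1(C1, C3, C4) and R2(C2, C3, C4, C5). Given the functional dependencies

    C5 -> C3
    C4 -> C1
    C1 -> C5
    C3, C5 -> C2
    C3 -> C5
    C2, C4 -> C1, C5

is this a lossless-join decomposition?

Common attributes: R1 ∩ R2 = {C3, C4}.
Closure of {C3, C4}: C4 → C1 applies, adding C1; C1 → C5 applies, adding C5; C3, C5 → C2 applies, adding C2. So (C3, C4)⁺ = {C1, C2, C3, C4, C5}.
This closure contains every attribute of R1, so R1 ∩ R2 → R1. The join is lossless.

Yes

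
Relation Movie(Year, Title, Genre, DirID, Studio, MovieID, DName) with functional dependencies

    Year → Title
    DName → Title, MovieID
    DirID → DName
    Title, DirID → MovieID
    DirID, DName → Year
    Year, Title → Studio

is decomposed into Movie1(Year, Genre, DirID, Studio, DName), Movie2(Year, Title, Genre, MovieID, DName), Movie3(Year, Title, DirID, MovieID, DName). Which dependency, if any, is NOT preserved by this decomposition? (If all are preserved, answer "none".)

none

Year → Title lies within Movie2.
DName → Title, MovieID lies within Movie2.
DirID → DName lies within Movie1.
Title, DirID → MovieID lies within Movie3.
DirID, DName → Year lies within Movie1.
Year, Title → Studio: restricted closure across fragments reaches Studio.
Every dependency is enforceable on the fragments, so the decomposition is dependency-preserving.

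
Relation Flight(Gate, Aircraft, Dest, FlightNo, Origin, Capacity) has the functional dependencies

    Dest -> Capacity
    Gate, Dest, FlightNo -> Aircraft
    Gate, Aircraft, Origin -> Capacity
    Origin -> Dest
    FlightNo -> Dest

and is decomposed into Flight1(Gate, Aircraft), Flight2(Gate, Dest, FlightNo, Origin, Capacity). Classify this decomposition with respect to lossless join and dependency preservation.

Lossless test: (Gate)⁺ = {Gate}, which is a superkey of neither fragment — lossy.
Dependency preservation: the restricted closure of {Gate, Dest, FlightNo} across the fragments never reaches {Aircraft}, so Gate, Dest, FlightNo → Aircraft cannot be enforced without a join — not preserved.

lossy and not dependency-preserving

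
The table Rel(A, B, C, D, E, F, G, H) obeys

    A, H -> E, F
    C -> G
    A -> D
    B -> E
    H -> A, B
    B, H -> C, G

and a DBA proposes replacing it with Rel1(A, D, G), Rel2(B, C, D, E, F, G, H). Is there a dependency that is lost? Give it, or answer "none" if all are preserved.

H -> A, B

Check H → A, B: no single fragment contains all of {A, B, H}, and the restricted closure of {H} across the fragments never reaches {A, B}.
A, H → E, F is preserved.
C → G is preserved.
A → D is preserved.
B → E is preserved.
B, H → C, G is preserved.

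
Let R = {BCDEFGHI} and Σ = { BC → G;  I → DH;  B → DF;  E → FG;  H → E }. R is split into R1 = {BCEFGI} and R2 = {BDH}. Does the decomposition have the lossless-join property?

Common attributes: R1 ∩ R2 = {B}.
Closure of {B}: B → DF applies, adding DF. So (B)⁺ = {BDF}.
The closure contains neither all of R1 = {BCEFGI} nor all of R2 = {BDH}, so the common attributes are not a superkey of either fragment. The join is lossy.

No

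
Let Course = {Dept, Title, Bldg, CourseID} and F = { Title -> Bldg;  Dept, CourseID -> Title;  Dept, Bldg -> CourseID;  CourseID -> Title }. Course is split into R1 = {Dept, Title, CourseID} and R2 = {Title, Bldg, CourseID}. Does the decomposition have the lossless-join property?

Yes

Common attributes: R1 ∩ R2 = {Title, CourseID}.
Closure of {Title, CourseID}: Title → Bldg applies, adding Bldg. So (Title, CourseID)⁺ = {Title, Bldg, CourseID}.
This closure contains every attribute of R2, so R1 ∩ R2 → R2. The join is lossless.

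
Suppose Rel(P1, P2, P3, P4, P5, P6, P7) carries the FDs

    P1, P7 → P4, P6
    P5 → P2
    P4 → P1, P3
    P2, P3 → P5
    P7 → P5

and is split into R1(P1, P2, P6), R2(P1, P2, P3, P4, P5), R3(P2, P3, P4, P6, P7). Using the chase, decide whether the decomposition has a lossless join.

Yes

Chase test. Columns are P1, P2, P3, P4, P5, P6, P7; row i has aⱼ where attribute j ∈ Ri, else bᵢⱼ.
Initial tableau (one row per fragment):
  row 1: a1 a2 b13 b14 b15 a6 b17
  row 2: a1 a2 a3 a4 a5 b26 b27
  row 3: b31 a2 a3 a4 b35 a6 a7
Rows 2 and 3 agree on P4; apply P4→P1, P3 and equate their P1, P3 entries.
Rows 2 and 3 agree on P2, P3; apply P2, P3→P5 and equate their P5 entries.
Row 3 is now all distinguished symbols — the join is lossless.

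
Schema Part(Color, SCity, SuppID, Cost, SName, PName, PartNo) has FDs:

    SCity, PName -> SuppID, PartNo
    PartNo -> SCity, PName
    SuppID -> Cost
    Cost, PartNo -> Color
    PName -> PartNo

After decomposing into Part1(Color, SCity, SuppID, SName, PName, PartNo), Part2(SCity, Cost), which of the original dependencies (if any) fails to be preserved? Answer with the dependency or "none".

Check SuppID → Cost: no single fragment contains all of {SuppID, Cost}, and the restricted closure of {SuppID} across the fragments never reaches {Cost}.
SCity, PName → SuppID, PartNo is preserved.
PartNo → SCity, PName is preserved.
Cost, PartNo → Color is preserved.
PName → PartNo is preserved.

SuppID -> Cost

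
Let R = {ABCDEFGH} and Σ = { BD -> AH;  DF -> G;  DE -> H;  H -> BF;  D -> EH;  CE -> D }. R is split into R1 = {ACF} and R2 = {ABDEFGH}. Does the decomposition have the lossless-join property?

Common attributes: R1 ∩ R2 = {AF}.
No dependency enlarges {AF}, so (AF)⁺ = {AF}.
The closure contains neither all of R1 = {ACF} nor all of R2 = {ABDEFGH}, so the common attributes are not a superkey of either fragment. The join is lossy.

No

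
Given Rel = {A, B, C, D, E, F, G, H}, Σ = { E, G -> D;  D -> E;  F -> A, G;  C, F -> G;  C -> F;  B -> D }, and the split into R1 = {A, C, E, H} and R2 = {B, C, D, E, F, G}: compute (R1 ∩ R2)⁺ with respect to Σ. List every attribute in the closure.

A, C, D, E, F, G

R1 ∩ R2 = {C, E}.
C → F applies, adding F
F → A, G applies, adding A, G
E, G → D applies, adding D
Closure: {A, C, D, E, F, G}.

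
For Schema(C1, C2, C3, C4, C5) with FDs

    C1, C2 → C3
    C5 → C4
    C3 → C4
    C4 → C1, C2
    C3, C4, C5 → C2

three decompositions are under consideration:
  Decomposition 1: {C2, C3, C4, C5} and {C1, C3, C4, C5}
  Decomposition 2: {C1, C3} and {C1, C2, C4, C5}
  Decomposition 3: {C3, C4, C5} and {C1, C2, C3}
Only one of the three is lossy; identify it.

Decomposition 2

Decomposition 1: common = {C3, C4, C5}, closure = {C1, C2, C3, C4, C5} → lossless.
Decomposition 2: common = {C1}, closure = {C1} → lossy.
Decomposition 3: common = {C3}, closure = {C1, C2, C3, C4} → lossless.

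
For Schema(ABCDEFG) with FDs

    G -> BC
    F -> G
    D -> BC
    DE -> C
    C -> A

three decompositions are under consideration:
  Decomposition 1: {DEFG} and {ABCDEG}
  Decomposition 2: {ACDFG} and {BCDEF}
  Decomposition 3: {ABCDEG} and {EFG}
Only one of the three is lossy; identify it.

Decomposition 3

Decomposition 1: common = {DEG}, closure = {ABCDEG} → lossless.
Decomposition 2: common = {CDF}, closure = {ABCDFG} → lossless.
Decomposition 3: common = {EG}, closure = {ABCEG} → lossy.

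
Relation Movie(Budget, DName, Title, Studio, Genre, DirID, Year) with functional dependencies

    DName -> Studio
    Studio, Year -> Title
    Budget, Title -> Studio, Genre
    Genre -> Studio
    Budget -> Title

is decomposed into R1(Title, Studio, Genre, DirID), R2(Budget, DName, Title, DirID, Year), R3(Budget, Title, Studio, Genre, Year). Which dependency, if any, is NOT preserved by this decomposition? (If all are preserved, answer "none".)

DName -> Studio

Check DName → Studio: no single fragment contains all of {DName, Studio}, and the restricted closure of {DName} across the fragments never reaches {Studio}.
Studio, Year → Title is preserved.
Budget, Title → Studio, Genre is preserved.
Genre → Studio is preserved.
Budget → Title is preserved.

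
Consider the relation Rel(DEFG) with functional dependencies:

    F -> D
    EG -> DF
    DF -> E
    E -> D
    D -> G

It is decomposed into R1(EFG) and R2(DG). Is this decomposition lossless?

No

Common attributes: R1 ∩ R2 = {G}.
No dependency enlarges {G}, so (G)⁺ = {G}.
The closure contains neither all of R1 = {EFG} nor all of R2 = {DG}, so the common attributes are not a superkey of either fragment. The join is lossy.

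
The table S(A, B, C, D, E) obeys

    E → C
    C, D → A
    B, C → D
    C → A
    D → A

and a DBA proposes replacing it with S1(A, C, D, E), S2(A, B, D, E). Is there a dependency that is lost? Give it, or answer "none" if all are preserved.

Check B, C → D: no single fragment contains all of {B, C, D}, and the restricted closure of {B, C} across the fragments never reaches {D}.
E → C is preserved.
C, D → A is preserved.
C → A is preserved.
D → A is preserved.

B, C → D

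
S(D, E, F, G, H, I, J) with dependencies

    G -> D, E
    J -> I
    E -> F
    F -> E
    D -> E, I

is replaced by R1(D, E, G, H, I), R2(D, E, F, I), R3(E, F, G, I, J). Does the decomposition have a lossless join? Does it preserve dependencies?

Lossless test (chase): Rows 1 and 3 agree on G; apply G→D, E and equate their D, E entries. Rows 1 and 2 agree on E; apply E→F and equate their F entries. No row becomes fully distinguished — the join is lossy.
Dependency preservation: every FD's attributes lie within a single fragment, so each can be enforced locally — preserved.

lossy but dependency-preserving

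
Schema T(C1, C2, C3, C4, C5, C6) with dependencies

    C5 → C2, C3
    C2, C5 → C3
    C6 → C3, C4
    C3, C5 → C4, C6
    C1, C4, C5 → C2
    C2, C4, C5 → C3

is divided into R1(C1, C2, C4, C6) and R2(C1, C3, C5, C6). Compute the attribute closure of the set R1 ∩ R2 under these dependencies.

C1, C3, C4, C6

R1 ∩ R2 = {C1, C6}.
C6 → C3, C4 applies, adding C3, C4
Closure: {C1, C3, C4, C6}.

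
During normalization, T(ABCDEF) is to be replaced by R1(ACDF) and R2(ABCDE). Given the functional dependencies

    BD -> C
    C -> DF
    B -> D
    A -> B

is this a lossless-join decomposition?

Common attributes: R1 ∩ R2 = {ACD}.
Closure of {ACD}: C → DF applies, adding F; A → B applies, adding B. So (ACD)⁺ = {ABCDF}.
This closure contains every attribute of R1, so R1 ∩ R2 → R1. The join is lossless.

Yes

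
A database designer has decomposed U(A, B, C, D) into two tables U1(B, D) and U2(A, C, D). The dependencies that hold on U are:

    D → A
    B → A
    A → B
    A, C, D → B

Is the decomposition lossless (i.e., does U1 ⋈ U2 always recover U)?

Common attributes: U1 ∩ U2 = {D}.
Closure of {D}: D → A applies, adding A; A → B applies, adding B. So (D)⁺ = {A, B, D}.
This closure contains every attribute of U1, so U1 ∩ U2 → U1. The join is lossless.

Yes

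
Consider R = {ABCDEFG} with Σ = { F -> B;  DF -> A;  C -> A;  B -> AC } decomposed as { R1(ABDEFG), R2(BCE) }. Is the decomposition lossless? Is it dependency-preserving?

Lossless test: (BE)⁺ = {ABCE}, which contains all of one fragment — lossless.
Dependency preservation: the restricted closure of {C} across the fragments never reaches {A}, so C → A cannot be enforced without a join — not preserved.

lossless but not dependency-preserving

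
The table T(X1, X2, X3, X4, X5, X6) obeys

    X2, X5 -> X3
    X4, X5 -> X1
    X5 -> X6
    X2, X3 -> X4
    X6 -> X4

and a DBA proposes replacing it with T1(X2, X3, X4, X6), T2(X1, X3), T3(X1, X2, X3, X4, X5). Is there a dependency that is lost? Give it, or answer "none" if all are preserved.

X5 -> X6

Check X5 → X6: no single fragment contains all of {X5, X6}, and the restricted closure of {X5} across the fragments never reaches {X6}.
X2, X5 → X3 is preserved.
X4, X5 → X1 is preserved.
X2, X3 → X4 is preserved.
X6 → X4 is preserved.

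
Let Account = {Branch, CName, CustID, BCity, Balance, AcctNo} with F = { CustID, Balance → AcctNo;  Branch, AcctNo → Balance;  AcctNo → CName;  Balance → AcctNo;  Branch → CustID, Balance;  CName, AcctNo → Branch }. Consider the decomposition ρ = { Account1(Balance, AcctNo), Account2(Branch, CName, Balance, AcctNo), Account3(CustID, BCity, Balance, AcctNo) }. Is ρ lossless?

Chase test. Columns are Branch, CName, CustID, BCity, Balance, AcctNo; row i has aⱼ where attribute j ∈ Accounti, else bᵢⱼ.
Initial tableau (one row per fragment):
  row 1: b11 b12 b13 b14 a5 a6
  row 2: a1 a2 b23 b24 a5 a6
  row 3: b31 b32 a3 a4 a5 a6
Rows 1 and 2 agree on AcctNo; apply AcctNo→CName and equate their CName entries.
Rows 1 and 3 agree on AcctNo; apply AcctNo→CName and equate their CName entries.
Rows 1 and 2 agree on CName, AcctNo; apply CName, AcctNo→Branch and equate their Branch entries.
Rows 1 and 3 agree on CName, AcctNo; apply CName, AcctNo→Branch and equate their Branch entries.
Rows 1 and 2 agree on Branch; apply Branch→CustID, Balance and equate their CustID, Balance entries.
Rows 1 and 3 agree on Branch; apply Branch→CustID, Balance and equate their CustID, Balance entries.
Row 3 is now all distinguished symbols — the join is lossless.

Yes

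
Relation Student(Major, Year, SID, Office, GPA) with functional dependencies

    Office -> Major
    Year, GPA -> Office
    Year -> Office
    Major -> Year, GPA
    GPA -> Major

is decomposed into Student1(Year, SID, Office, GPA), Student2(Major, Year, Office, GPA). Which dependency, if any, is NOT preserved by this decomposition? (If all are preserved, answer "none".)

Office → Major lies within Student2.
Year, GPA → Office lies within Student1.
Year → Office lies within Student1.
Major → Year, GPA lies within Student2.
GPA → Major lies within Student2.
Every dependency is enforceable on the fragments, so the decomposition is dependency-preserving.

none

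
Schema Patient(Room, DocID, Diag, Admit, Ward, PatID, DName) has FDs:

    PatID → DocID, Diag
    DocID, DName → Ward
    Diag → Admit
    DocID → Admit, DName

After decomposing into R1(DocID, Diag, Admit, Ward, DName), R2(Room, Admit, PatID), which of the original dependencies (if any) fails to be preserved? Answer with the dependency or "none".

Check PatID → DocID, Diag: no single fragment contains all of {DocID, Diag, PatID}, and the restricted closure of {PatID} across the fragments never reaches {DocID, Diag}.
DocID, DName → Ward is preserved.
Diag → Admit is preserved.
DocID → Admit, DName is preserved.

PatID → DocID, Diag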